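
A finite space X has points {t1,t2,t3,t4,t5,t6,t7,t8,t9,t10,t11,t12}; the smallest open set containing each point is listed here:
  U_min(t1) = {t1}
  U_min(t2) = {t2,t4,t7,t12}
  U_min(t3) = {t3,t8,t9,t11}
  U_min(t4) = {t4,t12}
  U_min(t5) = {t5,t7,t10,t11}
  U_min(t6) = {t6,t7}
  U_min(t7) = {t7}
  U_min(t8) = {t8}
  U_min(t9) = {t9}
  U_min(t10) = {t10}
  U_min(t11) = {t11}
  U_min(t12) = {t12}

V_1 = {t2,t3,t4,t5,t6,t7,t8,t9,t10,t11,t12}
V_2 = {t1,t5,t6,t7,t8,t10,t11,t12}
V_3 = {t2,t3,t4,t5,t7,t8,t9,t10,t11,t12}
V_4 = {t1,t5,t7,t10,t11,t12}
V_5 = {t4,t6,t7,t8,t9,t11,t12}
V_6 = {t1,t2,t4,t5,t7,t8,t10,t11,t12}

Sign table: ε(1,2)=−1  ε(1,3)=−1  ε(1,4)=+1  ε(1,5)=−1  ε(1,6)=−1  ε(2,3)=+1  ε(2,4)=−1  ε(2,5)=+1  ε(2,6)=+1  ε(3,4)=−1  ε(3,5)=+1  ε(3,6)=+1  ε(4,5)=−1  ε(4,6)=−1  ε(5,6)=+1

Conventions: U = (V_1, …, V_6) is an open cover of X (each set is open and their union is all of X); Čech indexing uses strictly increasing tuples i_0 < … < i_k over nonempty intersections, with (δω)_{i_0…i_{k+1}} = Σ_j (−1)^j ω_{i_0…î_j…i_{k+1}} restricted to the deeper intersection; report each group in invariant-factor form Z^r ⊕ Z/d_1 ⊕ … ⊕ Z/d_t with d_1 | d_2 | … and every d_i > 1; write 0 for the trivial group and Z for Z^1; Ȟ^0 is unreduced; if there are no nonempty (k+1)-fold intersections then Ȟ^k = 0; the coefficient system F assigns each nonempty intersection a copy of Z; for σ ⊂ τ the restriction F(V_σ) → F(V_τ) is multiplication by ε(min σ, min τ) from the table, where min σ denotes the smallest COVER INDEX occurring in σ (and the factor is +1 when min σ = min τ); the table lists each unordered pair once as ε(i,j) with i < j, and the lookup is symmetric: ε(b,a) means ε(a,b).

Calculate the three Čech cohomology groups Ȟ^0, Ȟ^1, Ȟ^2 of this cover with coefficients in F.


Ȟ^0 ≅ Z,  Ȟ^1 ≅ 0,  Ȟ^2 ≅ 0

nerve of the cover:
  V12={t5,t6,t7,t8,t10,t11,t12} V13={t2,t3,t4,t5,t7,t8,t9,t10,t11,t12} V14={t5,t7,t10,t11,t12} V15={t4,t6,t7,t8,t9,t11,t12} V16={t2,t4,t5,t7,t8,t10,t11,t12} V23={t5,t7,t8,t10,t11,t12} V24={t1,t5,t7,t10,t11,t12} V25={t6,t7,t8,t11,t12} V26={t1,t5,t7,t8,t10,t11,t12} V34={t5,t7,t10,t11,t12} V35={t4,t7,t8,t9,t11,t12} V36={t2,t4,t5,t7,t8,t10,t11,t12} V45={t7,t11,t12} V46={t1,t5,t7,t10,t11,t12} V56={t4,t7,t8,t11,t12}
  V123={t5,t7,t8,t10,t11,t12} V124={t5,t7,t10,t11,t12} V125={t6,t7,t8,t11,t12} V126={t5,t7,t8,t10,t11,t12} V134={t5,t7,t10,t11,t12} V135={t4,t7,t8,t9,t11,t12} V136={t2,t4,t5,t7,t8,t10,t11,t12} V145={t7,t11,t12} V146={t5,t7,t10,t11,t12} V156={t4,t7,t8,t11,t12} V234={t5,t7,t10,t11,t12} V235={t7,t8,t11,t12} V236={t5,t7,t8,t10,t11,t12} V245={t7,t11,t12} V246={t1,t5,t7,t10,t11,t12} V256={t7,t8,t11,t12} V345={t7,t11,t12} V346={t5,t7,t10,t11,t12} V356={t4,t7,t8,t11,t12} V456={t7,t11,t12}
  V1234={t5,t7,t10,t11,t12} V1235={t7,t8,t11,t12} V1236={t5,t7,t8,t10,t11,t12} V1245={t7,t11,t12} V1246={t5,t7,t10,t11,t12} V1256={t7,t8,t11,t12} V1345={t7,t11,t12} V1346={t5,t7,t10,t11,t12} V1356={t4,t7,t8,t11,t12} V1456={t7,t11,t12} V2345={t7,t11,t12} V2346={t5,t7,t10,t11,t12} V2356={t7,t8,t11,t12} V2456={t7,t11,t12} V3456={t7,t11,t12}
  V12345={t7,t11,t12} V12346={t5,t7,t10,t11,t12} V12356={t7,t8,t11,t12} V12456={t7,t11,t12} V13456={t7,t11,t12} V23456={t7,t11,t12}
  V123456={t7,t11,t12}
C dims 6,15,20,15; δ0: rk 5, SNF 1^5; δ1: rk 10, SNF 1^10; δ2: rk 10, SNF 1^10
Ȟ^0 = (6 − 5) − 0 = 1, so Ȟ^0 ≅ Z
Ȟ^1 = (15 − 10) − 5 = 0, so Ȟ^1 ≅ 0
Ȟ^2 = (20 − 10) − 10 = 0, so Ȟ^2 ≅ 0


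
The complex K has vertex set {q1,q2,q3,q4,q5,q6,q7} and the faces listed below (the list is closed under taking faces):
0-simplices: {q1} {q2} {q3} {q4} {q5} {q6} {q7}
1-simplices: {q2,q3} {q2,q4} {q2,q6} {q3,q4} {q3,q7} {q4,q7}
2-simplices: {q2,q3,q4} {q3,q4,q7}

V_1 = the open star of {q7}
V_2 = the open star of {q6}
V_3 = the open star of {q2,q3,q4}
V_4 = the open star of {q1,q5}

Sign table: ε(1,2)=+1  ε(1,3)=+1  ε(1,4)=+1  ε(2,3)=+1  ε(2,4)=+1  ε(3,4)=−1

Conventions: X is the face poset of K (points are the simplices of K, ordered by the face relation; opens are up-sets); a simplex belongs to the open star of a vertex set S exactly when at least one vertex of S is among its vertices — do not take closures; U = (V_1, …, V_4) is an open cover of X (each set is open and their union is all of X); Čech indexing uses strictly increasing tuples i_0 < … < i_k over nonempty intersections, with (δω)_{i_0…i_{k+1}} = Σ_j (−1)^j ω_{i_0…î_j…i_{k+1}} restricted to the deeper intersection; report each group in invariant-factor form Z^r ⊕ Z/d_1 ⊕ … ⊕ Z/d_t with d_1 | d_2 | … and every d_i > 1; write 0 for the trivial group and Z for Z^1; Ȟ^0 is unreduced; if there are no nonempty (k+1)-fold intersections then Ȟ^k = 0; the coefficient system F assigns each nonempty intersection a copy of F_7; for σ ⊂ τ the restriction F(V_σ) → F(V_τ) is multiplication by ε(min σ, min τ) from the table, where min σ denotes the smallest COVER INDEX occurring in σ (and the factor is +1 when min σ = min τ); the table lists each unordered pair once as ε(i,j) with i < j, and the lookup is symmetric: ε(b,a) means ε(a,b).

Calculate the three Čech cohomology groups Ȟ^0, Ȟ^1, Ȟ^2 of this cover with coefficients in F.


Ȟ^0 ≅ Z/7 ⊕ Z/7, Ȟ^1 ≅ 0, Ȟ^2 ≅ 0

intersection data:
  V1={{q7},{q3,q7},{q4,q7},{q3,q4,q7}} V2={{q6},{q2,q6}} V3={{q2},{q3},{q4},{q2,q3},{q2,q4},{q2,q6},{q3,q4},{q3,q7},{q4,q7},{q2,q3,q4},{q3,q4,q7}} V4={{q1},{q5}}
  V13={{q3,q7},{q4,q7},{q3,q4,q7}} V23={{q2,q6}}
C dims 4,2; δ0: rk_F7 2
Ȟ^0 = (4 − 2) − 0 = 2, so Ȟ^0 ≅ Z/7 ⊕ Z/7
Ȟ^1 = (2 − 0) − 2 = 0, so Ȟ^1 ≅ 0
Ȟ^2 = (0 − 0) − 0 = 0, so Ȟ^2 ≅ 0


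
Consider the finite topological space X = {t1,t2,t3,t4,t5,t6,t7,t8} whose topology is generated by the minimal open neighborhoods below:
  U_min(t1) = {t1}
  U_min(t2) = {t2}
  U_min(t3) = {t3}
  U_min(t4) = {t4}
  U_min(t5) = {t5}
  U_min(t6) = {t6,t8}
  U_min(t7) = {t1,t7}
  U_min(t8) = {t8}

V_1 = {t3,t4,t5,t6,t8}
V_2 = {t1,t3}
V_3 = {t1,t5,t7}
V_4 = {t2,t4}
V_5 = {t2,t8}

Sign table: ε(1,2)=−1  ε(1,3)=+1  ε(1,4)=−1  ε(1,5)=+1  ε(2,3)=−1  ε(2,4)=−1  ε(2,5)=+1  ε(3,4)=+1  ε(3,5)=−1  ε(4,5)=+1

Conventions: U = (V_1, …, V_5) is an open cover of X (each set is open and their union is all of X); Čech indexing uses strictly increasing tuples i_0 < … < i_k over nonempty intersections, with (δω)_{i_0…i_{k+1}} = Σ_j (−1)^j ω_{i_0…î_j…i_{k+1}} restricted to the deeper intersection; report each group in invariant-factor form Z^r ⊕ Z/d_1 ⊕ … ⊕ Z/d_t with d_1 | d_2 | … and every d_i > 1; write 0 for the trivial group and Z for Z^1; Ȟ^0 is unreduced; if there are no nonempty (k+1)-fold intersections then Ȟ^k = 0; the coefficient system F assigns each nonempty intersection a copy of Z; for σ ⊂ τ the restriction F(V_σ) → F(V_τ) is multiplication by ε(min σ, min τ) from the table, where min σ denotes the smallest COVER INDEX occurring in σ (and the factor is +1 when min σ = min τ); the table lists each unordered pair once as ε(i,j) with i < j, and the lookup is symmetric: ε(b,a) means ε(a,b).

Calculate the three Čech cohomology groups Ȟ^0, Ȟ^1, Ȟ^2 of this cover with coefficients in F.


nerve simplices:
  V12={t3} V13={t5} V14={t4} V15={t8} V23={t1} V45={t2}
C dims 5,6; δ0: rk 5, SNF 1^4·2
degree 0: 5−5−0 = 0 → Ȟ^0 ≅ 0
degree 1: 6−0−5 = 1 plus torsion [2] → Ȟ^1 ≅ Z ⊕ Z/2
degree 2: 0−0−0 = 0 → Ȟ^2 ≅ 0

Ȟ^0 ≅ 0, Ȟ^1 ≅ Z ⊕ Z/2, Ȟ^2 ≅ 0


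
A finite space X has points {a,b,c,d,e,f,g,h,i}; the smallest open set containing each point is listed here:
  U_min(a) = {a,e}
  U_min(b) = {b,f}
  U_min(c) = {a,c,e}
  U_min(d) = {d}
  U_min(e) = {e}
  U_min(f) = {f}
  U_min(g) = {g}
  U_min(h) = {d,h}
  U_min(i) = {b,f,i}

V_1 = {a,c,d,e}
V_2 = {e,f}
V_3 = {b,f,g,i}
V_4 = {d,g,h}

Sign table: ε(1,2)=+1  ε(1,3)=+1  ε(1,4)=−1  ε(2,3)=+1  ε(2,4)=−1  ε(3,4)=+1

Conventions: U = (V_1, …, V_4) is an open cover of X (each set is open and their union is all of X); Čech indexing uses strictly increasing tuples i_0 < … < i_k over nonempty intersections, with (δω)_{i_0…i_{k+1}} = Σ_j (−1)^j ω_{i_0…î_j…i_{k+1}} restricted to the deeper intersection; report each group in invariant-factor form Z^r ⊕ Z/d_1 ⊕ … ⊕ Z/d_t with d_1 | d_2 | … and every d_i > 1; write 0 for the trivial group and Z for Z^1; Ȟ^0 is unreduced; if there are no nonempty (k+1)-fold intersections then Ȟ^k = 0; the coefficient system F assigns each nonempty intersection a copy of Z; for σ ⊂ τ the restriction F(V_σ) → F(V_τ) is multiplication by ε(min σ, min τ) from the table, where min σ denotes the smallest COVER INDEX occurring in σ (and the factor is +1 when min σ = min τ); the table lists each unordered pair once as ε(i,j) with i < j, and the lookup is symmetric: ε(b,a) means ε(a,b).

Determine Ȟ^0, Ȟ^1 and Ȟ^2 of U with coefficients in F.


Ȟ^0 = 0; Ȟ^1 = Z/2; Ȟ^2 = 0

nerve of the cover:
  V12={e} V14={d} V23={f} V34={g}
C dims 4,4; δ0: rk 4, SNF 1^3·2
Ȟ^0 = (4 − 4) − 0 = 0, so Ȟ^0 ≅ 0
Ȟ^1 = (4 − 0) − 4 = 0 plus torsion [2], so Ȟ^1 ≅ Z/2
Ȟ^2 = (0 − 0) − 0 = 0, so Ȟ^2 ≅ 0


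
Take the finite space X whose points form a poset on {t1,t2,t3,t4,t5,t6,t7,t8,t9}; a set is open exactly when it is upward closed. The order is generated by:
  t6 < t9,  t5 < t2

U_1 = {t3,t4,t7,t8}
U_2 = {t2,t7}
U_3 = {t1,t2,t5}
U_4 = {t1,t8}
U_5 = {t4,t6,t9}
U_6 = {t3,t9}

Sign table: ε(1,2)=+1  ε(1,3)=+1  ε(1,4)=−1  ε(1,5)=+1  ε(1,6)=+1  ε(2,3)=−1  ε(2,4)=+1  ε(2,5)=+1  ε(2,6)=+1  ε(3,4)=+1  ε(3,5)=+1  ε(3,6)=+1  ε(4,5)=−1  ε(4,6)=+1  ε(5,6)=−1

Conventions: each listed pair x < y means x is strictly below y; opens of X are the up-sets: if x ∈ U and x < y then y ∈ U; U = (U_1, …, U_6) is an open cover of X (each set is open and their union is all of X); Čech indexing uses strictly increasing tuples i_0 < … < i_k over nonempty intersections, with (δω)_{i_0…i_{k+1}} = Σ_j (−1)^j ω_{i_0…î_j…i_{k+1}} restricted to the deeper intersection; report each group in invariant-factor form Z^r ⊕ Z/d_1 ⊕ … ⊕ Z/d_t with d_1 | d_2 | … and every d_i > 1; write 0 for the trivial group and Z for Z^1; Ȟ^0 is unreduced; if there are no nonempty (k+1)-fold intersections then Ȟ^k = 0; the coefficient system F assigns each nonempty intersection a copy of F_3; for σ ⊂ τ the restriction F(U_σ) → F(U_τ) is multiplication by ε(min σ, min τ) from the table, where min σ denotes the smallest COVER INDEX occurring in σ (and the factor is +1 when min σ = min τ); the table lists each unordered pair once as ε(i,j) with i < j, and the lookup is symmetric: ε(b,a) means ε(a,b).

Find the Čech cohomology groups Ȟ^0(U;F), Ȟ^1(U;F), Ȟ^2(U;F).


cover nerve:
  U12={t7} U14={t8} U15={t4} U16={t3} U23={t2} U34={t1} U56={t9}
C dims 6,7; δ0: rk_F3 6
Ȟ^0: (6−6)−0=0 ⇒ 0
Ȟ^1: (7−0)−6=1 ⇒ Z/3
Ȟ^2: (0−0)−0=0 ⇒ 0

Ȟ^0 = 0, Ȟ^1 = Z/3 and Ȟ^2 = 0


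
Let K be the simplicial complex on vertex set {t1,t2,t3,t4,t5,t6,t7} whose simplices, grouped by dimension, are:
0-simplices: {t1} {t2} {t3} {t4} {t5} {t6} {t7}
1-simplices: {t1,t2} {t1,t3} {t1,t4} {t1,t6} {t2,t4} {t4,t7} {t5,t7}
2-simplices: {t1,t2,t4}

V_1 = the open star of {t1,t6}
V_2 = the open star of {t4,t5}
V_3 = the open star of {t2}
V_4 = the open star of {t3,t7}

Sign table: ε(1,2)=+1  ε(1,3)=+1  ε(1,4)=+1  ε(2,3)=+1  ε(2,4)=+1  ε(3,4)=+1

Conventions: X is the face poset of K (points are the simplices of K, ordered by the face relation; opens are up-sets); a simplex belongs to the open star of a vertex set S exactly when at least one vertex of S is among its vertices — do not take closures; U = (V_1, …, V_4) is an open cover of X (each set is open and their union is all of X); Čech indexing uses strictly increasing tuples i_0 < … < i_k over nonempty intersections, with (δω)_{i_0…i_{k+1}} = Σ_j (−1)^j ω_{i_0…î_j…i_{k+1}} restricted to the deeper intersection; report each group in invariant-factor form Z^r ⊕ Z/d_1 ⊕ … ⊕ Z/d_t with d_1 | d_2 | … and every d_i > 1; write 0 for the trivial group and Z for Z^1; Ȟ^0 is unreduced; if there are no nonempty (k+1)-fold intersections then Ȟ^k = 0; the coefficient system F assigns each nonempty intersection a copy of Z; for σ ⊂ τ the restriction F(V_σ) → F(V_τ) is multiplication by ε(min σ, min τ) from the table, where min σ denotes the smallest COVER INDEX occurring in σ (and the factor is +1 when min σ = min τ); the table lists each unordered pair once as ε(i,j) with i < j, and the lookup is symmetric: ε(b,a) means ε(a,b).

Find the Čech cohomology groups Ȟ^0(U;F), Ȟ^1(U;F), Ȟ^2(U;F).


cover nerve:
  V1={{t1},{t6},{t1,t2},{t1,t3},{t1,t4},{t1,t6},{t1,t2,t4}} V2={{t4},{t5},{t1,t4},{t2,t4},{t4,t7},{t5,t7},{t1,t2,t4}} V3={{t2},{t1,t2},{t2,t4},{t1,t2,t4}} V4={{t3},{t7},{t1,t3},{t4,t7},{t5,t7}}
  V12={{t1,t4},{t1,t2,t4}} V13={{t1,t2},{t1,t2,t4}} V14={{t1,t3}} V23={{t2,t4},{t1,t2,t4}} V24={{t4,t7},{t5,t7}}
  V123={{t1,t2,t4}}
C dims 4,5,1; δ0: rk 3, SNF 1^3; δ1: rk 1, SNF 1^1
Ȟ^0: (4−3)−0=1 ⇒ Z
Ȟ^1: (5−1)−3=1 ⇒ Z
Ȟ^2: (1−0)−1=0 ⇒ 0

Ȟ^0(U;F) ≅ Z; Ȟ^1(U;F) ≅ Z; Ȟ^2(U;F) ≅ 0


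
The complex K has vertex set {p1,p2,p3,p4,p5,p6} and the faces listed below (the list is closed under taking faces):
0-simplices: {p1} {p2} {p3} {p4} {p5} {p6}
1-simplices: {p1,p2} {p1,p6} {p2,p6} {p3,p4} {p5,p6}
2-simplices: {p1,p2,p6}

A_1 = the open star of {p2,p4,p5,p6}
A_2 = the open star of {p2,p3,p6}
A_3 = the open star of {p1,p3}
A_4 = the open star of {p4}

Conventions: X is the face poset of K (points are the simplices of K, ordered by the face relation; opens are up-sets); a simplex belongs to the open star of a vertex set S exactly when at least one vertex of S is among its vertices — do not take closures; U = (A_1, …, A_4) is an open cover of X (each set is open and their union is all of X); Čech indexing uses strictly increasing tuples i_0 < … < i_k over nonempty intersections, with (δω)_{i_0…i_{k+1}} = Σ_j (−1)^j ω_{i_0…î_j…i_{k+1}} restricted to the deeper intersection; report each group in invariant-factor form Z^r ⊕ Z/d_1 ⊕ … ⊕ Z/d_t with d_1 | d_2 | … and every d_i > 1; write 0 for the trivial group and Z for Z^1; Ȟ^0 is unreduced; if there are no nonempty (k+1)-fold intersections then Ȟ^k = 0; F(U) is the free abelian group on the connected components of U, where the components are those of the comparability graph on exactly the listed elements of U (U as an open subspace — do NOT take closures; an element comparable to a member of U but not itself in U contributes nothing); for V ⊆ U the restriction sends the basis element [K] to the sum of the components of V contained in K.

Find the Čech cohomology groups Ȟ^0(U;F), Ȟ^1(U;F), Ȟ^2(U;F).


nerve simplices:
  A1={{p2},{p4},{p5},{p6},{p1,p2},{p1,p6},{p2,p6},{p3,p4},{p5,p6},{p1,p2,p6}} A2={{p2},{p3},{p6},{p1,p2},{p1,p6},{p2,p6},{p3,p4},{p5,p6},{p1,p2,p6}} A3={{p1},{p3},{p1,p2},{p1,p6},{p3,p4},{p1,p2,p6}} A4={{p4},{p3,p4}}
  A12={{p2},{p6},{p1,p2},{p1,p6},{p2,p6},{p3,p4},{p5,p6},{p1,p2,p6}} A13={{p1,p2},{p1,p6},{p3,p4},{p1,p2,p6}} A14={{p4},{p3,p4}} A23={{p3},{p1,p2},{p1,p6},{p3,p4},{p1,p2,p6}} A24={{p3,p4}} A34={{p3,p4}}
  A123={{p1,p2},{p1,p6},{p3,p4},{p1,p2,p6}} A124={{p3,p4}} A134={{p3,p4}} A234={{p3,p4}}
  A1234={{p3,p4}}
components per intersection:
  A1: {{p2},{p5},{p6},{p1,p2},{p1,p6},{p2,p6},{p5,p6},{p1,p2,p6}} {{p4},{p3,p4}}
  A2: {{p2},{p6},{p1,p2},{p1,p6},{p2,p6},{p5,p6},{p1,p2,p6}} {{p3},{p3,p4}}
  A3: {{p1},{p1,p2},{p1,p6},{p1,p2,p6}} {{p3},{p3,p4}}
  A4: {{p4},{p3,p4}}
  A12: {{p2},{p6},{p1,p2},{p1,p6},{p2,p6},{p5,p6},{p1,p2,p6}} {{p3,p4}}
  A13: {{p1,p2},{p1,p6},{p1,p2,p6}} {{p3,p4}}
  A14: {{p4},{p3,p4}}
  A23: {{p3},{p3,p4}} {{p1,p2},{p1,p6},{p1,p2,p6}}
  A24: {{p3,p4}}
  A34: {{p3,p4}}
  A123: {{p1,p2},{p1,p6},{p1,p2,p6}} {{p3,p4}}
  A124: {{p3,p4}}
  A134: {{p3,p4}}
  A234: {{p3,p4}}
  A1234: {{p3,p4}}
C dims 7,9,5,1; δ0: rk 5, SNF 1^5; δ1: rk 4, SNF 1^4; δ2: rk 1, SNF 1^1
degree 0: 7−5−0 = 2 → Ȟ^0 ≅ Z^2
degree 1: 9−4−5 = 0 → Ȟ^1 ≅ 0
degree 2: 5−1−4 = 0 → Ȟ^2 ≅ 0

Ȟ^0 ≅ Z^2,  Ȟ^1 ≅ 0,  Ȟ^2 ≅ 0


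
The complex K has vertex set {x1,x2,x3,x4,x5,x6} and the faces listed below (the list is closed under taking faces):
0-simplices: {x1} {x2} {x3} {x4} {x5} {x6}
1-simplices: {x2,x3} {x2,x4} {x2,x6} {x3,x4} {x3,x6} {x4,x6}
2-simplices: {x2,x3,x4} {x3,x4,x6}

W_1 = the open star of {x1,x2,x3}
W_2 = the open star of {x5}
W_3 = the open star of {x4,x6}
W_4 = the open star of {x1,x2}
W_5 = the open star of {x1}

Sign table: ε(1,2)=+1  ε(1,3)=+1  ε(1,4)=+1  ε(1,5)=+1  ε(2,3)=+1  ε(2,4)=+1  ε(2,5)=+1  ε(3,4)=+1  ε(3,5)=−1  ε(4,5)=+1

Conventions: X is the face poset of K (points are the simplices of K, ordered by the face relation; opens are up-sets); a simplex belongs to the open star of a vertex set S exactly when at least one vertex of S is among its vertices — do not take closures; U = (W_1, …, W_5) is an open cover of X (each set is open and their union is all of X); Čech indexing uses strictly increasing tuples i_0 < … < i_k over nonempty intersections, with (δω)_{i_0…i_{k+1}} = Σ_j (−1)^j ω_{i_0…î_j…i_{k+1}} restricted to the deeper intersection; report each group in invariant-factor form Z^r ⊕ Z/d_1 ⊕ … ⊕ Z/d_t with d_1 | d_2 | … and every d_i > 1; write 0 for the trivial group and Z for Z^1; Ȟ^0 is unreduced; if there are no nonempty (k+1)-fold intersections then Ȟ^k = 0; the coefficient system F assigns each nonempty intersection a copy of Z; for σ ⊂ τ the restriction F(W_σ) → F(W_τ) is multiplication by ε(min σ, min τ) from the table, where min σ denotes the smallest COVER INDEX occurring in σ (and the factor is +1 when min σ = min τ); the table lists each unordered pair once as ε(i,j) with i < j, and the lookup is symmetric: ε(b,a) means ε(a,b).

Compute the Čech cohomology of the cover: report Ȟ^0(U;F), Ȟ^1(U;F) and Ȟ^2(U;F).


Ȟ^0 ≅ Z^2; Ȟ^1 ≅ 0; Ȟ^2 ≅ 0

nonempty overlaps:
  W1={{x1},{x2},{x3},{x2,x3},{x2,x4},{x2,x6},{x3,x4},{x3,x6},{x2,x3,x4},{x3,x4,x6}} W2={{x5}} W3={{x4},{x6},{x2,x4},{x2,x6},{x3,x4},{x3,x6},{x4,x6},{x2,x3,x4},{x3,x4,x6}} W4={{x1},{x2},{x2,x3},{x2,x4},{x2,x6},{x2,x3,x4}} W5={{x1}}
  W13={{x2,x4},{x2,x6},{x3,x4},{x3,x6},{x2,x3,x4},{x3,x4,x6}} W14={{x1},{x2},{x2,x3},{x2,x4},{x2,x6},{x2,x3,x4}} W15={{x1}} W34={{x2,x4},{x2,x6},{x2,x3,x4}} W45={{x1}}
  W134={{x2,x4},{x2,x6},{x2,x3,x4}} W145={{x1}}
C dims 5,5,2; δ0: rk 3, SNF 1^3; δ1: rk 2, SNF 1^2
degree 0: 5−3−0 = 2 → Ȟ^0 ≅ Z^2
degree 1: 5−2−3 = 0 → Ȟ^1 ≅ 0
degree 2: 2−0−2 = 0 → Ȟ^2 ≅ 0


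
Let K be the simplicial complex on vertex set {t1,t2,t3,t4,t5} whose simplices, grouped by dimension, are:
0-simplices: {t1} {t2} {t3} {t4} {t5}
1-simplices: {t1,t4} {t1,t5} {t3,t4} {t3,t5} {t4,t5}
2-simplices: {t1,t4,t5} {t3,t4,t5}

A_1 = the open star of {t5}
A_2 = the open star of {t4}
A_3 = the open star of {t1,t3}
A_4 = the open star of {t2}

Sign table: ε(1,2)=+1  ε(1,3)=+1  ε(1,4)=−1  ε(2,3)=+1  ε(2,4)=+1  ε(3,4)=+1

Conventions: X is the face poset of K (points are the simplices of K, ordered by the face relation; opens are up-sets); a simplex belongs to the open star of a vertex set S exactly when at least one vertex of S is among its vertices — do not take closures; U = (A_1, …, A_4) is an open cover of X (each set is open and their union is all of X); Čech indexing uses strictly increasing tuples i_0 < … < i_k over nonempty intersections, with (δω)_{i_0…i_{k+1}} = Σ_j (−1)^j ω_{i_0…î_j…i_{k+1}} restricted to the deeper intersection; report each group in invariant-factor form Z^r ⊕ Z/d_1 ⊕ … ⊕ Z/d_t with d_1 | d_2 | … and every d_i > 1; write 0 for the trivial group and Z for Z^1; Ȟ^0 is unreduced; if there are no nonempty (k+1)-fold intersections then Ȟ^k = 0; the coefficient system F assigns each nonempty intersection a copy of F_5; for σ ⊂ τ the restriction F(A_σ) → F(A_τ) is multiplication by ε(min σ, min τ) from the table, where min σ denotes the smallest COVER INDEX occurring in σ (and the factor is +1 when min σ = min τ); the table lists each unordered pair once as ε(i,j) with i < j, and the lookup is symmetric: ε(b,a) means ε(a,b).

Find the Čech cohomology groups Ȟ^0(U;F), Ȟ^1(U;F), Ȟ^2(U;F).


nonempty overlaps:
  A1={{t5},{t1,t5},{t3,t5},{t4,t5},{t1,t4,t5},{t3,t4,t5}} A2={{t4},{t1,t4},{t3,t4},{t4,t5},{t1,t4,t5},{t3,t4,t5}} A3={{t1},{t3},{t1,t4},{t1,t5},{t3,t4},{t3,t5},{t1,t4,t5},{t3,t4,t5}} A4={{t2}}
  A12={{t4,t5},{t1,t4,t5},{t3,t4,t5}} A13={{t1,t5},{t3,t5},{t1,t4,t5},{t3,t4,t5}} A23={{t1,t4},{t3,t4},{t1,t4,t5},{t3,t4,t5}}
  A123={{t1,t4,t5},{t3,t4,t5}}
C dims 4,3,1; δ0: rk_F5 2; δ1: rk_F5 1
degree 0: 4−2−0 = 2 → Ȟ^0 ≅ Z/5 ⊕ Z/5
degree 1: 3−1−2 = 0 → Ȟ^1 ≅ 0
degree 2: 1−0−1 = 0 → Ȟ^2 ≅ 0

Ȟ^0(U;F) ≅ Z/5 ⊕ Z/5,  Ȟ^1(U;F) ≅ 0,  Ȟ^2(U;F) ≅ 0


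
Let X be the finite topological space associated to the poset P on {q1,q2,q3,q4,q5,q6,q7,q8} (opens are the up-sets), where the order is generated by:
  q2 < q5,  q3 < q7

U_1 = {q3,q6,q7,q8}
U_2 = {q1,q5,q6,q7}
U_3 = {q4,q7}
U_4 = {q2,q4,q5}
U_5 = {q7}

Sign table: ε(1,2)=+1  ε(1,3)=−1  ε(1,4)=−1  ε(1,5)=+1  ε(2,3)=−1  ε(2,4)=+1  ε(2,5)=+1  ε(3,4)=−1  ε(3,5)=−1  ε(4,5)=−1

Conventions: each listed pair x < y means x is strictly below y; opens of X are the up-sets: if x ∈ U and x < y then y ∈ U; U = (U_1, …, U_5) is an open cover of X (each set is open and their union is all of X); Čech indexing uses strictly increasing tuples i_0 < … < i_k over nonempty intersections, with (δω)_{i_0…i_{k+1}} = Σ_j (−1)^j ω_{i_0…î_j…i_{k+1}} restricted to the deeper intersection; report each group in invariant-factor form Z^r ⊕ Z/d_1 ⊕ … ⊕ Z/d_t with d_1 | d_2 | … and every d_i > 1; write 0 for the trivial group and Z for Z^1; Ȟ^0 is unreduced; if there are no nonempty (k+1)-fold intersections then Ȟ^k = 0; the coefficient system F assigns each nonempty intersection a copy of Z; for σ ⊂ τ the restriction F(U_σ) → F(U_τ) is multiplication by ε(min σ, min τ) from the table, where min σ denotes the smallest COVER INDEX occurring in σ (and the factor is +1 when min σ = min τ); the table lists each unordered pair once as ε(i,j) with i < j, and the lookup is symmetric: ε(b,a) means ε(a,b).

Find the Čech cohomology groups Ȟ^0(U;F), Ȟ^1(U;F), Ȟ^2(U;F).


nonempty intersections:
  U12={q6,q7} U13={q7} U15={q7} U23={q7} U24={q5} U25={q7} U34={q4} U35={q7}
  U123={q7} U125={q7} U135={q7} U235={q7}
  U1235={q7}
C dims 5,8,4,1; δ0: rk 4, SNF 1^4; δ1: rk 3, SNF 1^3; δ2: rk 1, SNF 1^1
Ȟ^0: (5−4)−0=1 ⇒ Z
Ȟ^1: (8−3)−4=1 ⇒ Z
Ȟ^2: (4−1)−3=0 ⇒ 0

Ȟ^0(U;F) ≅ Z, Ȟ^1(U;F) ≅ Z and Ȟ^2(U;F) ≅ 0


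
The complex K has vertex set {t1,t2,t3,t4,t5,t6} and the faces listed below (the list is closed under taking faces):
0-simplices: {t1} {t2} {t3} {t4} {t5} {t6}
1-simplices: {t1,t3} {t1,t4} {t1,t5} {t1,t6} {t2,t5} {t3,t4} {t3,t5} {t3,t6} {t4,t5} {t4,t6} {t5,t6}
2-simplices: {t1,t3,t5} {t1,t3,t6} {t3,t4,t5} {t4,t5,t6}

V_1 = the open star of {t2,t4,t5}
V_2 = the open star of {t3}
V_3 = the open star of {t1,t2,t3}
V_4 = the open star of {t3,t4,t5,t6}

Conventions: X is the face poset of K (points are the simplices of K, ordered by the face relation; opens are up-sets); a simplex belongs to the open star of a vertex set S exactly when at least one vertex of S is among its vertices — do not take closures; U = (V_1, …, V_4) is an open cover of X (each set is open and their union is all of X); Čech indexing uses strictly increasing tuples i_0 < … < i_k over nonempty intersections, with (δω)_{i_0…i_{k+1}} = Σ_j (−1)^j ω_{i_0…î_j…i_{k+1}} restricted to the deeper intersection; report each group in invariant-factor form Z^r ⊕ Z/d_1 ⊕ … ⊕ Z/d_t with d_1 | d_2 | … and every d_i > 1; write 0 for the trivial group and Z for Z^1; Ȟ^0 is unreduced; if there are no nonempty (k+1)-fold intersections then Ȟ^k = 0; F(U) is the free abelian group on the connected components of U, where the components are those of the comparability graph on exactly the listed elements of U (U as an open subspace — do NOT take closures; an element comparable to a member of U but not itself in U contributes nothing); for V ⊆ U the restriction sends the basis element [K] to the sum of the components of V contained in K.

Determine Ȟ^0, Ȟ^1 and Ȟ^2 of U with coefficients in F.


Ȟ^0 = Z; Ȟ^1 = Z; Ȟ^2 = 0

intersection data:
  V1={{t2},{t4},{t5},{t1,t4},{t1,t5},{t2,t5},{t3,t4},{t3,t5},{t4,t5},{t4,t6},{t5,t6},{t1,t3,t5},{t3,t4,t5},{t4,t5,t6}} V2={{t3},{t1,t3},{t3,t4},{t3,t5},{t3,t6},{t1,t3,t5},{t1,t3,t6},{t3,t4,t5}} V3={{t1},{t2},{t3},{t1,t3},{t1,t4},{t1,t5},{t1,t6},{t2,t5},{t3,t4},{t3,t5},{t3,t6},{t1,t3,t5},{t1,t3,t6},{t3,t4,t5}} V4={{t3},{t4},{t5},{t6},{t1,t3},{t1,t4},{t1,t5},{t1,t6},{t2,t5},{t3,t4},{t3,t5},{t3,t6},{t4,t5},{t4,t6},{t5,t6},{t1,t3,t5},{t1,t3,t6},{t3,t4,t5},{t4,t5,t6}}
  V12={{t3,t4},{t3,t5},{t1,t3,t5},{t3,t4,t5}} V13={{t2},{t1,t4},{t1,t5},{t2,t5},{t3,t4},{t3,t5},{t1,t3,t5},{t3,t4,t5}} V14={{t4},{t5},{t1,t4},{t1,t5},{t2,t5},{t3,t4},{t3,t5},{t4,t5},{t4,t6},{t5,t6},{t1,t3,t5},{t3,t4,t5},{t4,t5,t6}} V23={{t3},{t1,t3},{t3,t4},{t3,t5},{t3,t6},{t1,t3,t5},{t1,t3,t6},{t3,t4,t5}} V24={{t3},{t1,t3},{t3,t4},{t3,t5},{t3,t6},{t1,t3,t5},{t1,t3,t6},{t3,t4,t5}} V34={{t3},{t1,t3},{t1,t4},{t1,t5},{t1,t6},{t2,t5},{t3,t4},{t3,t5},{t3,t6},{t1,t3,t5},{t1,t3,t6},{t3,t4,t5}}
  V123={{t3,t4},{t3,t5},{t1,t3,t5},{t3,t4,t5}} V124={{t3,t4},{t3,t5},{t1,t3,t5},{t3,t4,t5}} V134={{t1,t4},{t1,t5},{t2,t5},{t3,t4},{t3,t5},{t1,t3,t5},{t3,t4,t5}} V234={{t3},{t1,t3},{t3,t4},{t3,t5},{t3,t6},{t1,t3,t5},{t1,t3,t6},{t3,t4,t5}}
  V1234={{t3,t4},{t3,t5},{t1,t3,t5},{t3,t4,t5}}
components per intersection:
  V1: {{t2},{t4},{t5},{t1,t4},{t1,t5},{t2,t5},{t3,t4},{t3,t5},{t4,t5},{t4,t6},{t5,t6},{t1,t3,t5},{t3,t4,t5},{t4,t5,t6}}
  V2: {{t3},{t1,t3},{t3,t4},{t3,t5},{t3,t6},{t1,t3,t5},{t1,t3,t6},{t3,t4,t5}}
  V3: {{t1},{t3},{t1,t3},{t1,t4},{t1,t5},{t1,t6},{t3,t4},{t3,t5},{t3,t6},{t1,t3,t5},{t1,t3,t6},{t3,t4,t5}} {{t2},{t2,t5}}
  V4: {{t3},{t4},{t5},{t6},{t1,t3},{t1,t4},{t1,t5},{t1,t6},{t2,t5},{t3,t4},{t3,t5},{t3,t6},{t4,t5},{t4,t6},{t5,t6},{t1,t3,t5},{t1,t3,t6},{t3,t4,t5},{t4,t5,t6}}
  V12: {{t3,t4},{t3,t5},{t1,t3,t5},{t3,t4,t5}}
  V13: {{t2},{t2,t5}} {{t1,t4}} {{t1,t5},{t3,t4},{t3,t5},{t1,t3,t5},{t3,t4,t5}}
  V14: {{t4},{t5},{t1,t4},{t1,t5},{t2,t5},{t3,t4},{t3,t5},{t4,t5},{t4,t6},{t5,t6},{t1,t3,t5},{t3,t4,t5},{t4,t5,t6}}
  V23: {{t3},{t1,t3},{t3,t4},{t3,t5},{t3,t6},{t1,t3,t5},{t1,t3,t6},{t3,t4,t5}}
  V24: {{t3},{t1,t3},{t3,t4},{t3,t5},{t3,t6},{t1,t3,t5},{t1,t3,t6},{t3,t4,t5}}
  V34: {{t3},{t1,t3},{t1,t5},{t1,t6},{t3,t4},{t3,t5},{t3,t6},{t1,t3,t5},{t1,t3,t6},{t3,t4,t5}} {{t1,t4}} {{t2,t5}}
  V123: {{t3,t4},{t3,t5},{t1,t3,t5},{t3,t4,t5}}
  V124: {{t3,t4},{t3,t5},{t1,t3,t5},{t3,t4,t5}}
  V134: {{t1,t4}} {{t1,t5},{t3,t4},{t3,t5},{t1,t3,t5},{t3,t4,t5}} {{t2,t5}}
  V234: {{t3},{t1,t3},{t3,t4},{t3,t5},{t3,t6},{t1,t3,t5},{t1,t3,t6},{t3,t4,t5}}
  V1234: {{t3,t4},{t3,t5},{t1,t3,t5},{t3,t4,t5}}
C dims 5,10,6,1; δ0: rk 4, SNF 1^4; δ1: rk 5, SNF 1^5; δ2: rk 1, SNF 1^1
Ȟ^0 = (5 − 4) − 0 = 1, so Ȟ^0 ≅ Z
Ȟ^1 = (10 − 5) − 4 = 1, so Ȟ^1 ≅ Z
Ȟ^2 = (6 − 1) − 5 = 0, so Ȟ^2 ≅ 0


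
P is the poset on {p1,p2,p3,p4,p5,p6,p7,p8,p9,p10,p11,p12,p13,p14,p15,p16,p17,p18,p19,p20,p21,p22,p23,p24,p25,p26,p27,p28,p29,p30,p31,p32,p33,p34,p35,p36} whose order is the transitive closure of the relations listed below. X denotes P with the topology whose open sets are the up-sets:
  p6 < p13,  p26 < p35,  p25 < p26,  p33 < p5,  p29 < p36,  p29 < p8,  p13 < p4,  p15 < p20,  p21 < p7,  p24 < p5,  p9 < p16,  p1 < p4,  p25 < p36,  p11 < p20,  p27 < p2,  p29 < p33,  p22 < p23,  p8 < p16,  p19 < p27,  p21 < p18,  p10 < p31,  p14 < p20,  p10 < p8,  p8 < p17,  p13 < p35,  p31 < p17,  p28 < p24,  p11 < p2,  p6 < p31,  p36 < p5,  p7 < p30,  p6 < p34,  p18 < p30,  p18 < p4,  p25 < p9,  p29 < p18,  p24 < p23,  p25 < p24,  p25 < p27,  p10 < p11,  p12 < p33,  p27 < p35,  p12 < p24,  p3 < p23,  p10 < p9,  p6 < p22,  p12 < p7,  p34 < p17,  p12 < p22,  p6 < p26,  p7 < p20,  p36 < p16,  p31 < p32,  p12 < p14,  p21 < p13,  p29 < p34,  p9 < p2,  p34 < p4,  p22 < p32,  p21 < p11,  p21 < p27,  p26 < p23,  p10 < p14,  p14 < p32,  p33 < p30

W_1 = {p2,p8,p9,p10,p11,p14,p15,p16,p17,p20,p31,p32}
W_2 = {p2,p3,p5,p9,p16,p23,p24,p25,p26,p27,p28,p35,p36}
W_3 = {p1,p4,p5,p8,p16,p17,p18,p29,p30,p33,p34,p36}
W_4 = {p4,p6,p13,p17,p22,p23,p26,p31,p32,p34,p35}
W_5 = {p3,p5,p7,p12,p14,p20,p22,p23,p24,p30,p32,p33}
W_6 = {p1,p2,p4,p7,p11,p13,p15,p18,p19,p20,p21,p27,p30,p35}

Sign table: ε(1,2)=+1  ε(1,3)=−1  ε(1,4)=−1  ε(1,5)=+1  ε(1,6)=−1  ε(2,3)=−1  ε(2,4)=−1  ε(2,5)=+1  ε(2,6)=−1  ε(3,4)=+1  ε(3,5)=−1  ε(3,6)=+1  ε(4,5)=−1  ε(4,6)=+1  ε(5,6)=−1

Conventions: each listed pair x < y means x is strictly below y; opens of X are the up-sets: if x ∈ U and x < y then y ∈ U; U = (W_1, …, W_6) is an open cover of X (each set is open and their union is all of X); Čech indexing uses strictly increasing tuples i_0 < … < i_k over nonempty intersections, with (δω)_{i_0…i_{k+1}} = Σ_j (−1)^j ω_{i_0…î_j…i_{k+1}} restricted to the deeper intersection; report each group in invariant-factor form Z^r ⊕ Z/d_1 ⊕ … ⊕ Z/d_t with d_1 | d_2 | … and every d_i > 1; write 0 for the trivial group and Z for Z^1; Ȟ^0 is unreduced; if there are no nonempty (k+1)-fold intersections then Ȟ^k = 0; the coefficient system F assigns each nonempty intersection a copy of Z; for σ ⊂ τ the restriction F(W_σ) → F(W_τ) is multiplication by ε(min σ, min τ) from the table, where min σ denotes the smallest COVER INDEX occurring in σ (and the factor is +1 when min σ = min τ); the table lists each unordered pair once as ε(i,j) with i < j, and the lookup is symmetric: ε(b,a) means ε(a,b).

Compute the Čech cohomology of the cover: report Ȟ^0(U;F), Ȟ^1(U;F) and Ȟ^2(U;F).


nonempty intersections:
  W12={p2,p9,p16} W13={p8,p16,p17} W14={p17,p31,p32} W15={p14,p20,p32} W16={p2,p11,p15,p20} W23={p5,p16,p36} W24={p23,p26,p35} W25={p3,p5,p23,p24} W26={p2,p27,p35} W34={p4,p17,p34} W35={p5,p30,p33} W36={p1,p4,p18,p30} W45={p22,p23,p32} W46={p4,p13,p35} W56={p7,p20,p30}
  W123={p16} W126={p2} W134={p17} W145={p32} W156={p20} W235={p5} W245={p23} W246={p35} W346={p4} W356={p30}
C dims 6,15,10; δ0: rk 5, SNF 1^5; δ1: rk 10, SNF 1^9·2
Ȟ^0: (6−5)−0=1 ⇒ Z
Ȟ^1: (15−10)−5=0 ⇒ 0
Ȟ^2: (10−0)−10=0 plus torsion [2] ⇒ Z/2

Ȟ^0(U;F) ≅ Z; Ȟ^1(U;F) ≅ 0; Ȟ^2(U;F) ≅ Z/2


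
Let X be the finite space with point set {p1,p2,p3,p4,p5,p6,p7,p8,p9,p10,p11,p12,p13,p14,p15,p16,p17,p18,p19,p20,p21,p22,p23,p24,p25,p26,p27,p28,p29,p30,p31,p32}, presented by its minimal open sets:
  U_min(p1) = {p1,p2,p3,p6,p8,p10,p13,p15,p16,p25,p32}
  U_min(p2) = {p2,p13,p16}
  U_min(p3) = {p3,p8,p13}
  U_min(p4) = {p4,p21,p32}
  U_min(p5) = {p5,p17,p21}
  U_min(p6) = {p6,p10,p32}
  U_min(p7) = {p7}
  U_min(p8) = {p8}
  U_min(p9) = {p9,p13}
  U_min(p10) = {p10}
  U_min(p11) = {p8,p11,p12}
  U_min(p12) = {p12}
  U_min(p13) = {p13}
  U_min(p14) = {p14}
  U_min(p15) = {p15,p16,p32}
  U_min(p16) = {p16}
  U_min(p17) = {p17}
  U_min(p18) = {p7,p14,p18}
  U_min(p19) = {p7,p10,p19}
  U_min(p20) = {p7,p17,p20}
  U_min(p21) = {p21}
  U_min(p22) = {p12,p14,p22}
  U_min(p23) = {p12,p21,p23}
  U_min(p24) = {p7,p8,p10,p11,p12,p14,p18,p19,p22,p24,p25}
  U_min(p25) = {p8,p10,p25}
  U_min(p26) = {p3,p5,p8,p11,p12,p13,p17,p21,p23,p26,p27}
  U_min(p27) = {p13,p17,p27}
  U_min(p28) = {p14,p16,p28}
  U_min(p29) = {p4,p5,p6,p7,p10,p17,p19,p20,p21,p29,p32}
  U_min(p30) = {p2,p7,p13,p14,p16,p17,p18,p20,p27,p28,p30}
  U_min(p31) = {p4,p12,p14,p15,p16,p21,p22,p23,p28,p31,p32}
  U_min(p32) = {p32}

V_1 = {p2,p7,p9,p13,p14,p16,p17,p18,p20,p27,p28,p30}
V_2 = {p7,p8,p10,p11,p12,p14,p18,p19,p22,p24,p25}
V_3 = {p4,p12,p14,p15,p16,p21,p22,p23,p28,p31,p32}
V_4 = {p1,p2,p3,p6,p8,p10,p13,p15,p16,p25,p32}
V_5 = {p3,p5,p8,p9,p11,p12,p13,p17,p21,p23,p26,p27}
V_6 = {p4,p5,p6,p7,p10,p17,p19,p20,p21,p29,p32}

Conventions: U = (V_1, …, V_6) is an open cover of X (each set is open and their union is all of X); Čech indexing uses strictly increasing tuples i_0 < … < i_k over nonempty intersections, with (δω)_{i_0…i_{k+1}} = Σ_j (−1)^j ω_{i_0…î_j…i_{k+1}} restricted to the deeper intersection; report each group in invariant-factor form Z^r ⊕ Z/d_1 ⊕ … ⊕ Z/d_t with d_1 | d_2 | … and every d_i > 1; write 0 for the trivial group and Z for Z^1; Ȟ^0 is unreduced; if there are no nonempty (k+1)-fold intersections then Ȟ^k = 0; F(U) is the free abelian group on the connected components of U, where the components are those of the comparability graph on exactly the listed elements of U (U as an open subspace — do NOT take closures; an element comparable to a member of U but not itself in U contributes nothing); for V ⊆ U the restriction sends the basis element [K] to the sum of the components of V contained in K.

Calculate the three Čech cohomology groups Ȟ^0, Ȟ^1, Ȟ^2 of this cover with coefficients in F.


nerve of the cover:
  V12={p7,p14,p18} V13={p14,p16,p28} V14={p2,p13,p16} V15={p9,p13,p17,p27} V16={p7,p17,p20} V23={p12,p14,p22} V24={p8,p10,p25} V25={p8,p11,p12} V26={p7,p10,p19} V34={p15,p16,p32} V35={p12,p21,p23} V36={p4,p21,p32} V45={p3,p8,p13} V46={p6,p10,p32} V56={p5,p17,p21}
  V123={p14} V126={p7} V134={p16} V145={p13} V156={p17} V235={p12} V245={p8} V246={p10} V346={p32} V356={p21}
components per intersection:
  V1: {p2,p7,p9,p13,p14,p16,p17,p18,p20,p27,p28,p30}
  V2: {p7,p8,p10,p11,p12,p14,p18,p19,p22,p24,p25}
  V3: {p4,p12,p14,p15,p16,p21,p22,p23,p28,p31,p32}
  V4: {p1,p2,p3,p6,p8,p10,p13,p15,p16,p25,p32}
  V5: {p3,p5,p8,p9,p11,p12,p13,p17,p21,p23,p26,p27}
  V6: {p4,p5,p6,p7,p10,p17,p19,p20,p21,p29,p32}
  V12: {p7,p14,p18}
  V13: {p14,p16,p28}
  V14: {p2,p13,p16}
  V15: {p9,p13,p17,p27}
  V16: {p7,p17,p20}
  V23: {p12,p14,p22}
  V24: {p8,p10,p25}
  V25: {p8,p11,p12}
  V26: {p7,p10,p19}
  V34: {p15,p16,p32}
  V35: {p12,p21,p23}
  V36: {p4,p21,p32}
  V45: {p3,p8,p13}
  V46: {p6,p10,p32}
  V56: {p5,p17,p21}
  V123: {p14}
  V126: {p7}
  V134: {p16}
  V145: {p13}
  V156: {p17}
  V235: {p12}
  V245: {p8}
  V246: {p10}
  V346: {p32}
  V356: {p21}
C dims 6,15,10; δ0: rk 5, SNF 1^5; δ1: rk 10, SNF 1^9·2
Ȟ^0 = (6 − 5) − 0 = 1, so Ȟ^0 ≅ Z
Ȟ^1 = (15 − 10) − 5 = 0, so Ȟ^1 ≅ 0
Ȟ^2 = (10 − 0) − 10 = 0 plus torsion [2], so Ȟ^2 ≅ Z/2

Ȟ^0 ≅ Z, Ȟ^1 ≅ 0, Ȟ^2 ≅ Z/2


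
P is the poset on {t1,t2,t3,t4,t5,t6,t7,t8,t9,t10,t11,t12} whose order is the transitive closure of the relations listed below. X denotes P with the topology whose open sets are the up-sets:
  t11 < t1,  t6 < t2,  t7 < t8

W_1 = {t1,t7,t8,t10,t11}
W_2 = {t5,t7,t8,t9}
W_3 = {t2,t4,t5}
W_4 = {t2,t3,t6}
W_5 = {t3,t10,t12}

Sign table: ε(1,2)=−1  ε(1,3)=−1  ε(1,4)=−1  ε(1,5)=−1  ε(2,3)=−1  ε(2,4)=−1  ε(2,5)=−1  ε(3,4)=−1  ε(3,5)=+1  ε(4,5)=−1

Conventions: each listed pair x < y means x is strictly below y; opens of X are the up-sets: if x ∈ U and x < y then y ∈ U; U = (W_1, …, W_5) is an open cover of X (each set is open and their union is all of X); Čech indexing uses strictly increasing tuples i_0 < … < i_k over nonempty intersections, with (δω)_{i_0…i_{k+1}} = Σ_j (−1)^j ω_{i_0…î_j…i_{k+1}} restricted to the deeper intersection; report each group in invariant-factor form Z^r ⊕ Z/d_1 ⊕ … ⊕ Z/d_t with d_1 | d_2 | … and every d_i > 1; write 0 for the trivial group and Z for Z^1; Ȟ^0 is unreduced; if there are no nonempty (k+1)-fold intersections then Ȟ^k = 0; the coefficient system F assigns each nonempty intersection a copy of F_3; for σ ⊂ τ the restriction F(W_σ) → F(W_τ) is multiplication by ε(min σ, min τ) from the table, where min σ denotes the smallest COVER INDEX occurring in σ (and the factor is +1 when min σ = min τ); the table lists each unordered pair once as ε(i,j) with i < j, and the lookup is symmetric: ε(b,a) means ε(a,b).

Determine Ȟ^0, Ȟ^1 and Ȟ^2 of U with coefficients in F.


nonempty overlaps:
  W12={t7,t8} W15={t10} W23={t5} W34={t2} W45={t3}
C dims 5,5; δ0: rk_F3 5
degree 0: 5−5−0 = 0 → Ȟ^0 ≅ 0
degree 1: 5−0−5 = 0 → Ȟ^1 ≅ 0
degree 2: 0−0−0 = 0 → Ȟ^2 ≅ 0

Ȟ^0 ≅ 0; Ȟ^1 ≅ 0; Ȟ^2 ≅ 0


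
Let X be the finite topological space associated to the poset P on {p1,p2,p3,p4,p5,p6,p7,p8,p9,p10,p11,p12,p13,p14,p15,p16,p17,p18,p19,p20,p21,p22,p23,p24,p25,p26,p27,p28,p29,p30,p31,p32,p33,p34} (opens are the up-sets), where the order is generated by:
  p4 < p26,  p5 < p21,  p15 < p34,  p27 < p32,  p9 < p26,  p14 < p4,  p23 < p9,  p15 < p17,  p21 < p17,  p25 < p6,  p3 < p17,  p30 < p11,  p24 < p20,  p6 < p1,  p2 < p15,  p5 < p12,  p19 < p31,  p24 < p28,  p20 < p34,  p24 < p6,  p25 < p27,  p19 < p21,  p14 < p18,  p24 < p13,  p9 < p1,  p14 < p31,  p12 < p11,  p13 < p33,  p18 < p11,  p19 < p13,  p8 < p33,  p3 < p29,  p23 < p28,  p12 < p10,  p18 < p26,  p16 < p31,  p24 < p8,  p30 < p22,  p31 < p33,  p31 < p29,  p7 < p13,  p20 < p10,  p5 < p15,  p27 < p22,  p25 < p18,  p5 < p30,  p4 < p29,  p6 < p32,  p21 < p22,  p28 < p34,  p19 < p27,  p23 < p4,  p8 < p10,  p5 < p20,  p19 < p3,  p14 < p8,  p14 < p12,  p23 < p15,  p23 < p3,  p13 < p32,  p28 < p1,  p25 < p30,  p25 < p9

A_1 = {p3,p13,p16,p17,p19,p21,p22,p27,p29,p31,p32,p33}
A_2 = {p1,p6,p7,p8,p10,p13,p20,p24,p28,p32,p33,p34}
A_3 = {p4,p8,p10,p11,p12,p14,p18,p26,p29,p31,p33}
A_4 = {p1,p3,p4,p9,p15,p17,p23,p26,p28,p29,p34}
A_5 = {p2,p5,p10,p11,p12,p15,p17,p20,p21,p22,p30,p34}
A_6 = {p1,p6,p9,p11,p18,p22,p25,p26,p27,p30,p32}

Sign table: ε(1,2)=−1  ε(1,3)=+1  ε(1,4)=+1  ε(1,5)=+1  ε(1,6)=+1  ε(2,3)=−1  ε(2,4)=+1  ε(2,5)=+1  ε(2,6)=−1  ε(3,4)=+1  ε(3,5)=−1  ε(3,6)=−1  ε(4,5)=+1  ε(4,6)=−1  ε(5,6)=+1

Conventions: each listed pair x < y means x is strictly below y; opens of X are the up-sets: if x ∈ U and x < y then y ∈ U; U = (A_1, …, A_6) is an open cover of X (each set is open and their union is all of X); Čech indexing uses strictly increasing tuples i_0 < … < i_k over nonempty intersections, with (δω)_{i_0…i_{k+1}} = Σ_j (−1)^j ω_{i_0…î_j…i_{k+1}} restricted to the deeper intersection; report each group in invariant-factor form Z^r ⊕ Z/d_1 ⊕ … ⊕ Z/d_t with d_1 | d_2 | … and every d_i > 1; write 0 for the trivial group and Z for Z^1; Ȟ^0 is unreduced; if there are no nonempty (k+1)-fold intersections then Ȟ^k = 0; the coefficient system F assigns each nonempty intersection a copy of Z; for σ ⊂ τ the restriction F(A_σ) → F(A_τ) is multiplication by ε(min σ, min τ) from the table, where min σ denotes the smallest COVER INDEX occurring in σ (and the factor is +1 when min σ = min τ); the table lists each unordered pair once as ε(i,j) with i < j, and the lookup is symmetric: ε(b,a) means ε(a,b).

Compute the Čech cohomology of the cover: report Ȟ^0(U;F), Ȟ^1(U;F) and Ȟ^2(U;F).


Ȟ^0 = 0; Ȟ^1 = Z/2; Ȟ^2 = Z

nonempty intersections:
  A12={p13,p32,p33} A13={p29,p31,p33} A14={p3,p17,p29} A15={p17,p21,p22} A16={p22,p27,p32} A23={p8,p10,p33} A24={p1,p28,p34} A25={p10,p20,p34} A26={p1,p6,p32} A34={p4,p26,p29} A35={p10,p11,p12} A36={p11,p18,p26} A45={p15,p17,p34} A46={p1,p9,p26} A56={p11,p22,p30}
  A123={p33} A126={p32} A134={p29} A145={p17} A156={p22} A235={p10} A245={p34} A246={p1} A346={p26} A356={p11}
C dims 6,15,10; δ0: rk 6, SNF 1^5·2; δ1: rk 9, SNF 1^9
Ȟ^0: (6−6)−0=0 ⇒ 0
Ȟ^1: (15−9)−6=0 plus torsion [2] ⇒ Z/2
Ȟ^2: (10−0)−9=1 ⇒ Z


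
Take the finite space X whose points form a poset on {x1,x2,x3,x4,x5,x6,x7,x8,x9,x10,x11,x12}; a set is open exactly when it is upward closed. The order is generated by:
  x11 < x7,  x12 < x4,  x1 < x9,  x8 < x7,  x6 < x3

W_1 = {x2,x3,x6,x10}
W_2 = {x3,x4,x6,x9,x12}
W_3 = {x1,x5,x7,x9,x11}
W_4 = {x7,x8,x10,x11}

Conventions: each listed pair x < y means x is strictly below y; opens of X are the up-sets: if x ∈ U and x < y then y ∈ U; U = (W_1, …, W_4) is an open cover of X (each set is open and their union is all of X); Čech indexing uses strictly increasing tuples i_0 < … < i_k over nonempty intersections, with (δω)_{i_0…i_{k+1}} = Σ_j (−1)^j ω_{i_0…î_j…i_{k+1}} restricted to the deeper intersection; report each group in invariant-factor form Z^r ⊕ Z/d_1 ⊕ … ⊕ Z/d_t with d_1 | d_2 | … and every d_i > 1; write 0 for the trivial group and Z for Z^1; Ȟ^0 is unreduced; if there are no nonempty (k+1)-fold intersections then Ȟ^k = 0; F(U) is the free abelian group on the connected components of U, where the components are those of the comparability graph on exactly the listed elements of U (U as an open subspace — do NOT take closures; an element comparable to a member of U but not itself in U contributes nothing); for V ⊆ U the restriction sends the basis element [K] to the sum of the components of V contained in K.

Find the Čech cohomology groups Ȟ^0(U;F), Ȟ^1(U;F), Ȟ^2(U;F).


Ȟ^0(U;F) ≅ Z^7, Ȟ^1(U;F) ≅ 0, Ȟ^2(U;F) ≅ 0

nonempty overlaps:
  W12={x3,x6} W14={x10} W23={x9} W34={x7,x11}
components per intersection:
  W1: {x2} {x3,x6} {x10}
  W2: {x3,x6} {x4,x12} {x9}
  W3: {x1,x9} {x5} {x7,x11}
  W4: {x7,x8,x11} {x10}
  W12: {x3,x6}
  W14: {x10}
  W23: {x9}
  W34: {x7,x11}
C dims 11,4; δ0: rk 4, SNF 1^4
degree 0: 11−4−0 = 7 → Ȟ^0 ≅ Z^7
degree 1: 4−0−4 = 0 → Ȟ^1 ≅ 0
degree 2: 0−0−0 = 0 → Ȟ^2 ≅ 0
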